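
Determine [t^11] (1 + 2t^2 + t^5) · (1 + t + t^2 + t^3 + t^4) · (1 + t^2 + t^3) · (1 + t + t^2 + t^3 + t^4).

(1 + 2t^2 + t^5) has coefficients 1,0,2,0,0,1 for degrees 0…5.
(1 + t + t^2 + t^3 + t^4) has coefficients 1,1,1,1,1,0,0,0,0,0,0,0 for degrees 0…11.
Multiplying by (1 + t^2 + t^3) gives running coefficients 1,1,2,3,3,2,2,1,0,0,0,0 for degrees 0…11.
Finally multiplying by (1 + t + t^2 + t^3 + t^4), the product of all factors after the first has coefficients 1,2,4,7,10,11,12,11,8,5,3,1 for degrees 0…11.
[t^11] = 1·1 + 2·5 + 1·12 = 23.

23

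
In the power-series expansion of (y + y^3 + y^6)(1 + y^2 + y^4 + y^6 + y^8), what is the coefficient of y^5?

(y + y^3 + y^6) has coefficients 0,1,0,1,0,0 for degrees 0…5.
(1 + y^2 + y^4 + y^6 + y^8) has coefficients 1,0,1,0,1,0 for degrees 0…5.
[y^5] = 1·1 + 1·1 = 2.

2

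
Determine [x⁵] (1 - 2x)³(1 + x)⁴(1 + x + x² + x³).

13

(1 - 2x)³ has coefficients 1,-6,12,-8 for degrees 0…3.
(1 + x)⁴ has coefficients 1,4,6,4,1,0 for degrees 0…5.
Finally multiplying by (1 + x + x² + x³), the product of all factors after the first has coefficients 1,5,11,15,15,11 for degrees 0…5.
[x⁵] = 1·11 − 6·15 + 12·15 − 8·11 = 13.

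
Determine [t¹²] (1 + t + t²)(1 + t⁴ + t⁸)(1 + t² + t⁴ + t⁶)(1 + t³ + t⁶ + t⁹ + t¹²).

(1 + t + t²) has coefficients 1,1,1 for degrees 0…2.
(1 + t⁴ + t⁸) has coefficients 1,0,0,0,1,0,0,0,1,0,0,0,0 for degrees 0…12.
Multiplying by (1 + t² + t⁴ + t⁶) gives running coefficients 1,0,1,0,2,0,2,0,2,0,2,0,1 for degrees 0…12.
Finally multiplying by (1 + t³ + t⁶ + t⁹ + t¹²), the product of all factors after the first has coefficients 1,0,1,1,2,1,3,2,3,3,4,3,4 for degrees 0…12.
[t¹²] = 1·4 + 1·3 + 1·4 = 11.

11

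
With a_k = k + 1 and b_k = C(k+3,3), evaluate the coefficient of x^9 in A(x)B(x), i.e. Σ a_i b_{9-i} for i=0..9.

The convolution is the x^9 coefficient of A(x)B(x).
Σ = 1·220 + 2·165 + 3·120 + 4·84 + 5·56 + 6·35 + 7·20 + 8·10 + 9·4 + 10·1 = 2002.

2002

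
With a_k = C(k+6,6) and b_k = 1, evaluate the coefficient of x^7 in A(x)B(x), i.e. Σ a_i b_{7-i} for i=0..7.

This is [x^7] in the product of the two ordinary generating functions.
Σ = 1·1 + 7·1 + 28·1 + 84·1 + 210·1 + 462·1 + 924·1 + 1716·1 = 3432.

3432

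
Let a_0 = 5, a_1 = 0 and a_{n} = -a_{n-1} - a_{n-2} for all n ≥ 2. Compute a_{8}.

The ordinary generating function has denominator 1 + t + t^2.
Iterating the recurrence: a_0,…,a_{8} = 5, 0, -5, 5, 0, -5, 5, 0, -5.

-5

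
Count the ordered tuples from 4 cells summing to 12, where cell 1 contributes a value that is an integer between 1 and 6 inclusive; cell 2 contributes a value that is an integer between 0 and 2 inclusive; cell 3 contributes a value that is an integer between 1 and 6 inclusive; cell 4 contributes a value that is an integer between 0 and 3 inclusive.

42

The generating function for the choices is (t + t^2 + t^3 + t^4 + t^5 + t^6)·(1 + t + t^2)·(t + t^2 + t^3 + t^4 + t^5 + t^6)·(1 + t + t^2 + t^3); the count is [t^12].
(t + t^2 + t^3 + t^4 + t^5 + t^6) has coefficients 0,1,1,1,1,1,1 for degrees 0…6.
(1 + t + t^2) has coefficients 1,1,1,0,0,0,0,0,0,0,0,0,0 for degrees 0…12.
Multiplying by (t + t^2 + t^3 + t^4 + t^5 + t^6) gives running coefficients 0,1,2,3,3,3,3,2,1,0,0,0,0 for degrees 0…12.
Finally multiplying by (1 + t + t^2 + t^3), the product of all factors after the first has coefficients 0,1,3,6,9,11,12,11,9,6,3,1,0 for degrees 0…12.
[t^12] = 1·1 + 1·3 + 1·6 + 1·9 + 1·11 + 1·12 = 42.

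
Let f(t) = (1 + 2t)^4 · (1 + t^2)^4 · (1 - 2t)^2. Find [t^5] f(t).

(1 + 2t)^4 has coefficients 1,8,24,32,16 for degrees 0…4.
(1 + t^2)^4 has coefficients 1,0,4,0,6,0 for degrees 0…5.
Finally multiplying by (1 - 2t)^2, the product of all factors after the first has coefficients 1,-4,8,-16,22,-24 for degrees 0…5.
[t^5] = 1·(-24) + 8·22 + 24·(-16) + 32·8 + 16·(-4) = -40.

-40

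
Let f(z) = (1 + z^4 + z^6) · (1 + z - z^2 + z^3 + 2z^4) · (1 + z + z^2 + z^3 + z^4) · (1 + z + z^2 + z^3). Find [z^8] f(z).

23

(1 + z^4 + z^6) has coefficients 1,0,0,0,1,0,1 for degrees 0…6.
(1 + z - z^2 + z^3 + 2z^4) has coefficients 1,1,-1,1,2,0,0,0,0 for degrees 0…8.
Multiplying by (1 + z + z^2 + z^3 + z^4) gives running coefficients 1,2,1,2,4,3,2,3,2 for degrees 0…8.
Finally multiplying by (1 + z + z^2 + z^3), the product of all factors after the first has coefficients 1,3,4,6,9,10,11,12,10 for degrees 0…8.
[z^8] = 1·10 + 1·9 + 1·4 = 23.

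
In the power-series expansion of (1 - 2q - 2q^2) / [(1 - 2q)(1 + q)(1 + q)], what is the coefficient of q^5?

The denominator gives the recurrence a_n = 3a_(n−2) + 2a_(n−3) for n ≥ 3; the numerator fixes a_0 = 1, a_1 = -2, a_2 = 1.
Iterating: 1, -2, 1, -4, -1, -10, so a_5 = -10.

-10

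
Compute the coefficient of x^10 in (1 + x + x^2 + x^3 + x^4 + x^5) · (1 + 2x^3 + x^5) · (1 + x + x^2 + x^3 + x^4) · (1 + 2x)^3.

415

(1 + x + x^2 + x^3 + x^4 + x^5) has coefficients 1,1,1,1,1,1 for degrees 0…5.
(1 + 2x^3 + x^5) has coefficients 1,0,0,2,0,1,0,0,0,0,0 for degrees 0…10.
Multiplying by (1 + x + x^2 + x^3 + x^4) gives running coefficients 1,1,1,3,3,3,3,3,1,1,0 for degrees 0…10.
Finally multiplying by (1 + 2x)^3, the product of all factors after the first has coefficients 1,7,19,29,41,65,81,81,79,67,42 for degrees 0…10.
[x^10] = 1·42 + 1·67 + 1·79 + 1·81 + 1·81 + 1·65 = 415.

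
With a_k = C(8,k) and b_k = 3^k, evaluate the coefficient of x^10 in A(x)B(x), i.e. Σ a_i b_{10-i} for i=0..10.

Write out a_i and b_{10-i} for i = 0,…,10 and sum the products.
Σ = 1·59049 + 8·19683 + 28·6561 + 56·2187 + 70·729 + 56·243 + 28·81 + 8·27 + 1·9 + 0·3 + 0·1 = 589824.

589824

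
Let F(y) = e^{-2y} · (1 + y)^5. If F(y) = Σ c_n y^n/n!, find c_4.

-24

The EGF product rule gives c_4 = Σ_{k_1+k_2=4} C(4; k_1,k_2) · ∏ g_i(k_i), where e^{-2y} gives (-2)^k; (1+y)^5 gives the falling factorial (5)_k.
g_1(k) for k = 0…4: 1, -2, 4, -8, 16.
g_2(k) for k = 0…4: 1, 5, 20, 60, 120.
c_4 = Σ_k C(4,k)·g_1(k)·g_2(4−k) = 1·1·120 + 4·(-2)·60 + 6·4·20 + 4·(-8)·5 + 1·16·1 = 120 − 480 + 480 − 160 + 16 = -24.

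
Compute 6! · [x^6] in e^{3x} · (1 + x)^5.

The EGF product rule gives c_6 = Σ_{k_1+k_2=6} C(6; k_1,k_2) · ∏ g_i(k_i), where e^{3x} gives (3)^k; (1+x)^5 gives the falling factorial (5)_k.
g_1(k) for k = 0…6: 1, 3, 9, 27, 81, 243, 729.
g_2(k) for k = 0…6: 1, 5, 20, 60, 120, 120, 0.
c_6 = Σ_k C(6,k)·g_1(k)·g_2(6−k) = 6·3·120 + 15·9·120 + 20·27·60 + 15·81·20 + 6·243·5 + 1·729·1 = 2160 + 16200 + 32400 + 24300 + 7290 + 729 = 83079.

83079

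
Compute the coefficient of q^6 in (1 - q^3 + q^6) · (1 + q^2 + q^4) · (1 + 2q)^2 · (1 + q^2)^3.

(1 - q^3 + q^6) has coefficients 1,0,0,-1,0,0,1 for degrees 0…6.
(1 + q^2 + q^4) has coefficients 1,0,1,0,1,0,0 for degrees 0…6.
Multiplying by (1 + 2q)^2 gives running coefficients 1,4,5,4,5,4,4 for degrees 0…6.
Finally multiplying by (1 + q^2)^3, the product of all factors after the first has coefficients 1,4,8,16,23,28,35 for degrees 0…6.
[q^6] = 1·35 − 1·16 + 1·1 = 20.

20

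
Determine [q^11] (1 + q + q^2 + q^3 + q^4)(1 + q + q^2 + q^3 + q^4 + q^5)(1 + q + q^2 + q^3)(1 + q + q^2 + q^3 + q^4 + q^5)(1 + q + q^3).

240

(1 + q + q^2 + q^3 + q^4) has coefficients 1,1,1,1,1 for degrees 0…4.
(1 + q + q^2 + q^3 + q^4 + q^5) has coefficients 1,1,1,1,1,1,0,0,0,0,0,0 for degrees 0…11.
Multiplying by (1 + q + q^2 + q^3) gives running coefficients 1,2,3,4,4,4,3,2,1,0,0,0 for degrees 0…11.
Multiplying by (1 + q + q^2 + q^3 + q^4 + q^5) gives running coefficients 1,3,6,10,14,18,20,20,18,14,10,6 for degrees 0…11.
Finally multiplying by (1 + q + q^3), the product of all factors after the first has coefficients 1,4,9,17,27,38,48,54,56,52,44,34 for degrees 0…11.
[q^11] = 1·34 + 1·44 + 1·52 + 1·56 + 1·54 = 240.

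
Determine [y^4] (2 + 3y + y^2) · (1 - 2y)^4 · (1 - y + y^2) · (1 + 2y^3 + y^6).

-45

(2 + 3y + y^2) has coefficients 2,3,1 for degrees 0…2.
(1 - 2y)^4 has coefficients 1,-8,24,-32,16 for degrees 0…4.
Multiplying by (1 - y + y^2) gives running coefficients 1,-9,33,-64,72 for degrees 0…4.
Finally multiplying by (1 + 2y^3 + y^6), the product of all factors after the first has coefficients 1,-9,33,-62,54 for degrees 0…4.
[y^4] = 2·54 + 3·(-62) + 1·33 = -45.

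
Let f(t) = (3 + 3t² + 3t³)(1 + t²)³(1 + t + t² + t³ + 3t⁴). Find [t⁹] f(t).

(3 + 3t² + 3t³) has coefficients 3,0,3,3 for degrees 0…3.
(1 + t²)³ has coefficients 1,0,3,0,3,0,1,0,0,0 for degrees 0…9.
Finally multiplying by (1 + t + t² + t³ + 3t⁴), the product of all factors after the first has coefficients 1,1,4,4,9,6,13,4,10,1 for degrees 0…9.
[t⁹] = 3·1 + 3·4 + 3·13 = 54.

54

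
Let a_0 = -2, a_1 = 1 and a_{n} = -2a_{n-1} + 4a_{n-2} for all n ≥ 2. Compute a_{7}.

2880

The ordinary generating function has denominator 1 + 2z - 4z^2.
Iterating the recurrence: a_0,…,a_{7} = -2, 1, -10, 24, -88, 272, -896, 2880.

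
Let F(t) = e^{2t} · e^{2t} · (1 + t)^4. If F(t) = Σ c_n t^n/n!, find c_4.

2840

The EGF product rule gives c_4 = Σ_{k_1+k_2+k_3=4} C(4; k_1,k_2,k_3) · ∏ g_i(k_i), where e^{2t} gives (2)^k; e^{2t} gives (2)^k; (1+t)^4 gives the falling factorial (4)_k.
g_1(k) for k = 0…4: 1, 2, 4, 8, 16.
g_2(k) for k = 0…4: 1, 2, 4, 8, 16.
g_3(k) for k = 0…4: 1, 4, 12, 24, 24.
First combine the last two factors: h(k) = Σ_j C(k,j)·g_2(j)·g_3(k−j) for k = 0…4: 1, 6, 32, 152, 648.
c_4 = Σ_k C(4,k)·g_1(k)·h(4−k) = 1·1·648 + 4·2·152 + 6·4·32 + 4·8·6 + 1·16·1 = 648 + 1216 + 768 + 192 + 16 = 2840.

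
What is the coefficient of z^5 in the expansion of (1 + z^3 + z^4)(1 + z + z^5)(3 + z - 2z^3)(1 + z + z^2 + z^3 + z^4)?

19

(1 + z^3 + z^4) has coefficients 1,0,0,1,1 for degrees 0…4.
(1 + z + z^5) has coefficients 1,1,0,0,0,1 for degrees 0…5.
Multiplying by (3 + z - 2z^3) gives running coefficients 3,4,1,-2,-2,3 for degrees 0…5.
Finally multiplying by (1 + z + z^2 + z^3 + z^4), the product of all factors after the first has coefficients 3,7,8,6,4,4 for degrees 0…5.
[z^5] = 1·4 + 1·8 + 1·7 = 19.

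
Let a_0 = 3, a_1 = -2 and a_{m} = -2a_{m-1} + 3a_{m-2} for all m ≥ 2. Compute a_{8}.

8203

The ordinary generating function has denominator 1 + 2x - 3x^2.
Iterating the recurrence: a_0,…,a_{8} = 3, -2, 13, -32, 103, -302, 913, -2732, 8203.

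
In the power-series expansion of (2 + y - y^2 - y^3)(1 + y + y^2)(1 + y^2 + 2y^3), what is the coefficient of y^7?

-5

(2 + y - y^2 - y^3) has coefficients 2,1,-1,-1 for degrees 0…3.
(1 + y + y^2) has coefficients 1,1,1,0,0,0,0,0 for degrees 0…7.
Finally multiplying by (1 + y^2 + 2y^3), the product of all factors after the first has coefficients 1,1,2,3,3,2,0,0 for degrees 0…7.
[y^7] = 2·0 + 1·0 − 1·2 − 1·3 = -5.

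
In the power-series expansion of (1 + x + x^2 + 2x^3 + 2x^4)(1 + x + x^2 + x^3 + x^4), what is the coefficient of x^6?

(1 + x + x^2 + 2x^3 + 2x^4) has coefficients 1,1,1,2,2 for degrees 0…4.
(1 + x + x^2 + x^3 + x^4) has coefficients 1,1,1,1,1,0,0 for degrees 0…6.
[x^6] = 1·0 + 1·0 + 1·1 + 2·1 + 2·1 = 5.

5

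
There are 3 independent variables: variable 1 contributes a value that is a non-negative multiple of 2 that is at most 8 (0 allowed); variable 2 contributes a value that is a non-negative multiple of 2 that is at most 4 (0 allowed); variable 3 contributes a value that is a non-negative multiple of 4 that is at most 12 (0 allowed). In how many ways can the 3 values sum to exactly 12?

The generating function for the choices is (1 + x^2 + x^4 + x^6 + x^8)·(1 + x^2 + x^4)·(1 + x^4 + x^8 + x^12); the count is [x^12].
(1 + x^2 + x^4 + x^6 + x^8) has coefficients 1,0,1,0,1,0,1,0,1 for degrees 0…8.
(1 + x^2 + x^4) has coefficients 1,0,1,0,1,0,0,0,0,0,0,0,0 for degrees 0…12.
Finally multiplying by (1 + x^4 + x^8 + x^12), the product of all factors after the first has coefficients 1,0,1,0,2,0,1,0,2,0,1,0,2 for degrees 0…12.
[x^12] = 1·2 + 1·1 + 1·2 + 1·1 + 1·2 = 8.

8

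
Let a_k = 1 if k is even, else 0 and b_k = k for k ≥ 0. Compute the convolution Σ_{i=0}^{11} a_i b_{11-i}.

Write out a_i and b_{11-i} for i = 0,…,11 and sum the products.
Σ = 1·11 + 0·10 + 1·9 + 0·8 + 1·7 + 0·6 + 1·5 + 0·4 + 1·3 + 0·2 + 1·1 + 0·0 = 36.

36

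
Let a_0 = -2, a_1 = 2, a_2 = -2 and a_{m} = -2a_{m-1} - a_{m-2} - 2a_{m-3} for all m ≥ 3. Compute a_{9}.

The ordinary generating function has denominator 1 + 2z + z^2 + 2z^3.
Iterating the recurrence: a_0,…,a_{9} = -2, 2, -2, 6, -14, 26, -50, 102, -206, 410.

410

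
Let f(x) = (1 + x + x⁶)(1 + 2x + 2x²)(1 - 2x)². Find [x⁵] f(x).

8

(1 + x + x⁶) has coefficients 1,1,0,0,0,0 for degrees 0…5.
(1 + 2x + 2x²) has coefficients 1,2,2,0,0,0 for degrees 0…5.
Finally multiplying by (1 - 2x)², the product of all factors after the first has coefficients 1,-2,-2,0,8,0 for degrees 0…5.
[x⁵] = 1·0 + 1·8 = 8.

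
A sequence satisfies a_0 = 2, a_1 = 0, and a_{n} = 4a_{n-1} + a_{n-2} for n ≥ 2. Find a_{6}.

The ordinary generating function has denominator 1 - 4x - x^2.
Iterating the recurrence: a_0,…,a_{6} = 2, 0, 2, 8, 34, 144, 610.

610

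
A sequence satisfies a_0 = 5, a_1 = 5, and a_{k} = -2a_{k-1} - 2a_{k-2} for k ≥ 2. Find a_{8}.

80

The ordinary generating function has denominator 1 + 2y + 2y^2.
Iterating the recurrence: a_0,…,a_{8} = 5, 5, -20, 30, -20, -20, 80, -120, 80.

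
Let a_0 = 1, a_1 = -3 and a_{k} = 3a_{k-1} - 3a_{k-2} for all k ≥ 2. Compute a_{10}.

The ordinary generating function has denominator 1 - 3y + 3y^2.
Iterating the recurrence: a_0,…,a_{10} = 1, -3, -12, -27, -45, -54, -27, 81, 324, 729, 1215.

1215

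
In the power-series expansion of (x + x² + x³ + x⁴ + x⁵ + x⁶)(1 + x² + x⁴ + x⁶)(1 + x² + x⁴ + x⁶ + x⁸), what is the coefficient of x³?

(x + x² + x³ + x⁴ + x⁵ + x⁶) has coefficients 0,1,1,1 for degrees 0…3.
(1 + x² + x⁴ + x⁶) has coefficients 1,0,1,0 for degrees 0…3.
Finally multiplying by (1 + x² + x⁴ + x⁶ + x⁸), the product of all factors after the first has coefficients 1,0,2,0 for degrees 0…3.
[x³] = 1·2 + 1·0 + 1·1 = 3.

3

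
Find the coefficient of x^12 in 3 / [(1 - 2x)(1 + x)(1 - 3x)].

Partial fractions give a closed form: a_n = (-4)·2^n + (1/4)·(-1)^n + (27/4)·3^n.
At n = 12: a_12 = 3570843.

3570843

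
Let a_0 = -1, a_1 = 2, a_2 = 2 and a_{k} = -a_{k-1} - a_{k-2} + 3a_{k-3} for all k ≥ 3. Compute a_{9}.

The ordinary generating function has denominator 1 + q + q^2 - 3q^3.
Iterating the recurrence: a_0,…,a_{9} = -1, 2, 2, -7, 11, 2, -34, 65, -25, -142.

-142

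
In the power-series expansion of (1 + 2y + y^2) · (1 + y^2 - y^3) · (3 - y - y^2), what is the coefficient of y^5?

-3

(1 + 2y + y^2) has coefficients 1,2,1 for degrees 0…2.
(1 + y^2 - y^3) has coefficients 1,0,1,-1,0,0 for degrees 0…5.
Finally multiplying by (3 - y - y^2), the product of all factors after the first has coefficients 3,-1,2,-4,0,1 for degrees 0…5.
[y^5] = 1·1 + 2·0 + 1·(-4) = -3.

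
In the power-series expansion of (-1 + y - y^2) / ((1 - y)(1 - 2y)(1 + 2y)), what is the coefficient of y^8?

Partial fractions give a closed form: a_n = (1/3)·1^n + (-3/4)·2^n + (-7/12)·(-2)^n.
At n = 8: a_8 = -341.

-341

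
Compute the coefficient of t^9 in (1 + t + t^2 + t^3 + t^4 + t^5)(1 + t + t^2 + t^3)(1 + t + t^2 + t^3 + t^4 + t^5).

(1 + t + t^2 + t^3 + t^4 + t^5) has coefficients 1,1,1,1,1,1 for degrees 0…5.
(1 + t + t^2 + t^3) has coefficients 1,1,1,1,0,0,0,0,0,0 for degrees 0…9.
Finally multiplying by (1 + t + t^2 + t^3 + t^4 + t^5), the product of all factors after the first has coefficients 1,2,3,4,4,4,3,2,1,0 for degrees 0…9.
[t^9] = 1·0 + 1·1 + 1·2 + 1·3 + 1·4 + 1·4 = 14.

14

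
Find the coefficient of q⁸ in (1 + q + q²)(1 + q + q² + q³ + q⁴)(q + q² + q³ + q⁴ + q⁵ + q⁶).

(1 + q + q²) has coefficients 1,1,1 for degrees 0…2.
(1 + q + q² + q³ + q⁴) has coefficients 1,1,1,1,1,0,0,0,0 for degrees 0…8.
Finally multiplying by (q + q² + q³ + q⁴ + q⁵ + q⁶), the product of all factors after the first has coefficients 0,1,2,3,4,5,5,4,3 for degrees 0…8.
[q⁸] = 1·3 + 1·4 + 1·5 = 12.

12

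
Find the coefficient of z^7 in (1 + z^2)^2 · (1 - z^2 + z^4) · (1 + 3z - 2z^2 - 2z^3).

3

(1 + z^2)^2 has coefficients 1,0,2,0,1 for degrees 0…4.
(1 - z^2 + z^4) has coefficients 1,0,-1,0,1,0,0,0 for degrees 0…7.
Finally multiplying by (1 + 3z - 2z^2 - 2z^3), the product of all factors after the first has coefficients 1,3,-3,-5,3,5,-2,-2 for degrees 0…7.
[z^7] = 1·(-2) + 2·5 + 1·(-5) = 3.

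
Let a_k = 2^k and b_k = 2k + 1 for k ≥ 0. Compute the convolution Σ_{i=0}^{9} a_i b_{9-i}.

The convolution is the x^9 coefficient of A(x)B(x).
Σ = 1·19 + 2·17 + 4·15 + 8·13 + 16·11 + 32·9 + 64·7 + 128·5 + 256·3 + 512·1 = 3049.

3049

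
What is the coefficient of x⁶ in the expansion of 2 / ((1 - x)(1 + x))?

2

The denominator gives the recurrence a_n = a_(n−2) for n ≥ 2; the numerator fixes a_0 = 2, a_1 = 0.
Iterating: 2, 0, 2, 0, 2, 0, 2, so a_6 = 2.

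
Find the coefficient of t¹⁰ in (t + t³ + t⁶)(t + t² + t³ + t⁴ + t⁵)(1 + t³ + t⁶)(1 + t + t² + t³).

(t + t³ + t⁶) has coefficients 0,1,0,1,0,0,1 for degrees 0…6.
(t + t² + t³ + t⁴ + t⁵) has coefficients 0,1,1,1,1,1,0,0,0,0,0 for degrees 0…10.
Multiplying by (1 + t³ + t⁶) gives running coefficients 0,1,1,1,2,2,1,2,2,1,1 for degrees 0…10.
Finally multiplying by (1 + t + t² + t³), the product of all factors after the first has coefficients 0,1,2,3,5,6,6,7,7,6,6 for degrees 0…10.
[t¹⁰] = 1·6 + 1·7 + 1·5 = 18.

18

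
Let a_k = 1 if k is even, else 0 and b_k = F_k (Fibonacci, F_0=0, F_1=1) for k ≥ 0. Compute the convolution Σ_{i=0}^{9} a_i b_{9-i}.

55

The convolution is the x^9 coefficient of A(x)B(x).
Σ = 1·34 + 0·21 + 1·13 + 0·8 + 1·5 + 0·3 + 1·2 + 0·1 + 1·1 + 0·0 = 55.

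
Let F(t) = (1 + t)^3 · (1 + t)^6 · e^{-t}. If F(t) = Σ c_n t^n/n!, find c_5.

The EGF product rule gives c_5 = Σ_{k_1+k_2+k_3=5} C(5; k_1,k_2,k_3) · ∏ g_i(k_i), where (1+t)^3 gives the falling factorial (3)_k; (1+t)^6 gives the falling factorial (6)_k; e^{-t} gives (-1)^k.
g_1(k) for k = 0…5: 1, 3, 6, 6, 0, 0.
g_2(k) for k = 0…5: 1, 6, 30, 120, 360, 720.
g_3(k) for k = 0…5: 1, -1, 1, -1, 1, -1.
First combine the last two factors: h(k) = Σ_j C(k,j)·g_2(j)·g_3(k−j) for k = 0…5: 1, 5, 19, 47, 37, -151.
c_5 = Σ_k C(5,k)·g_1(k)·h(5−k) = 1·1·(-151) + 5·3·37 + 10·6·47 + 10·6·19 = −151 + 555 + 2820 + 1140 = 4364.

4364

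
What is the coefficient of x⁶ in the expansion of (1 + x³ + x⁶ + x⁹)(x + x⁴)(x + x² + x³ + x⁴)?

(1 + x³ + x⁶ + x⁹) has coefficients 1,0,0,1,0,0,1 for degrees 0…6.
(x + x⁴) has coefficients 0,1,0,0,1,0,0 for degrees 0…6.
Finally multiplying by (x + x² + x³ + x⁴), the product of all factors after the first has coefficients 0,0,1,1,1,2,1 for degrees 0…6.
[x⁶] = 1·1 + 1·1 + 1·0 = 2.

2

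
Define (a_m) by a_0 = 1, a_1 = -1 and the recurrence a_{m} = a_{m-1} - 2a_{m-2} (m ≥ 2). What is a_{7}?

The ordinary generating function has denominator 1 - z + 2z^2.
Iterating the recurrence: a_0,…,a_{7} = 1, -1, -3, -1, 5, 7, -3, -17.

-17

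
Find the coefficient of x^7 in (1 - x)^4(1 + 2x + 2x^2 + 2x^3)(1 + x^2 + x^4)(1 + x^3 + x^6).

6

(1 - x)^4 has coefficients 1,-4,6,-4,1 for degrees 0…4.
(1 + 2x + 2x^2 + 2x^3) has coefficients 1,2,2,2,0,0,0,0 for degrees 0…7.
Multiplying by (1 + x^2 + x^4) gives running coefficients 1,2,3,4,3,4,2,2 for degrees 0…7.
Finally multiplying by (1 + x^3 + x^6), the product of all factors after the first has coefficients 1,2,3,5,5,7,7,7 for degrees 0…7.
[x^7] = 1·7 − 4·7 + 6·7 − 4·5 + 1·5 = 6.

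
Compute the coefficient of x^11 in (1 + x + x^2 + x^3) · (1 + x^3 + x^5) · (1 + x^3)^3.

10

(1 + x + x^2 + x^3) has coefficients 1,1,1,1 for degrees 0…3.
(1 + x^3 + x^5) has coefficients 1,0,0,1,0,1,0,0,0,0,0,0 for degrees 0…11.
Finally multiplying by (1 + x^3)^3, the product of all factors after the first has coefficients 1,0,0,4,0,1,6,0,3,4,0,3 for degrees 0…11.
[x^11] = 1·3 + 1·0 + 1·4 + 1·3 = 10.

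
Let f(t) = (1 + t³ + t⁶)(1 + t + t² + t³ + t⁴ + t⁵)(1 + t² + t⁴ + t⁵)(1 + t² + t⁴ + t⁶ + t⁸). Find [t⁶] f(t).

13

(1 + t³ + t⁶) has coefficients 1,0,0,1,0,0,1 for degrees 0…6.
(1 + t + t² + t³ + t⁴ + t⁵) has coefficients 1,1,1,1,1,1,0 for degrees 0…6.
Multiplying by (1 + t² + t⁴ + t⁵) gives running coefficients 1,1,2,2,3,4,3 for degrees 0…6.
Finally multiplying by (1 + t² + t⁴ + t⁶ + t⁸), the product of all factors after the first has coefficients 1,1,3,3,6,7,9 for degrees 0…6.
[t⁶] = 1·9 + 1·3 + 1·1 = 13.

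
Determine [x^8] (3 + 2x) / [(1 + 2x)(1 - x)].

Partial fractions give a closed form: a_n = (4/3)·(-2)^n + (5/3)·1^n.
At n = 8: a_8 = 343.

343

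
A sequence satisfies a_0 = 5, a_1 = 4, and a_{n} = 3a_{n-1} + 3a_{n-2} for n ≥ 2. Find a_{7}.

The ordinary generating function has denominator 1 - 3y - 3y^2.
Iterating the recurrence: a_0,…,a_{7} = 5, 4, 27, 93, 360, 1359, 5157, 19548.

19548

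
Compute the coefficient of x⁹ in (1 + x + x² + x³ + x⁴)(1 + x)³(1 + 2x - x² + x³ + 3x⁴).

24

(1 + x + x² + x³ + x⁴) has coefficients 1,1,1,1,1 for degrees 0…4.
(1 + x)³ has coefficients 1,3,3,1,0,0,0,0,0,0 for degrees 0…9.
Finally multiplying by (1 + 2x - x² + x³ + 3x⁴), the product of all factors after the first has coefficients 1,5,8,5,5,11,10,3,0,0 for degrees 0…9.
[x⁹] = 1·0 + 1·0 + 1·3 + 1·10 + 1·11 = 24.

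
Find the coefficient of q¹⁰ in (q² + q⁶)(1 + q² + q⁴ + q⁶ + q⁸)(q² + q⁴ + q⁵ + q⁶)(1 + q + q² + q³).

11

(q² + q⁶) has coefficients 0,0,1,0,0,0,1 for degrees 0…6.
(1 + q² + q⁴ + q⁶ + q⁸) has coefficients 1,0,1,0,1,0,1,0,1,0,0 for degrees 0…10.
Multiplying by (q² + q⁴ + q⁵ + q⁶) gives running coefficients 0,0,1,0,2,1,3,1,3,1,3 for degrees 0…10.
Finally multiplying by (1 + q + q² + q³), the product of all factors after the first has coefficients 0,0,1,1,3,4,6,7,8,8,8 for degrees 0…10.
[q¹⁰] = 1·8 + 1·3 = 11.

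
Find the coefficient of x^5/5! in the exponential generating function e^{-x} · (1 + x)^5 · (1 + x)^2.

The EGF product rule gives c_5 = Σ_{k_1+k_2+k_3=5} C(5; k_1,k_2,k_3) · ∏ g_i(k_i), where e^{-x} gives (-1)^k; (1+x)^5 gives the falling factorial (5)_k; (1+x)^2 gives the falling factorial (2)_k.
g_1(k) for k = 0…5: 1, -1, 1, -1, 1, -1.
g_2(k) for k = 0…5: 1, 5, 20, 60, 120, 120.
g_3(k) for k = 0…5: 1, 2, 2, 0, 0, 0.
First combine the last two factors: h(k) = Σ_j C(k,j)·g_2(j)·g_3(k−j) for k = 0…5: 1, 7, 42, 210, 840, 2520.
c_5 = Σ_k C(5,k)·g_1(k)·h(5−k) = 1·1·2520 + 5·(-1)·840 + 10·1·210 + 10·(-1)·42 + 5·1·7 + 1·(-1)·1 = 2520 − 4200 + 2100 − 420 + 35 − 1 = 34.

34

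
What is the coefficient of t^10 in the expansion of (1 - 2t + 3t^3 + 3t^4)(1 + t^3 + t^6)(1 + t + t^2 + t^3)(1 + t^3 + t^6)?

(1 - 2t + 3t^3 + 3t^4) has coefficients 1,-2,0,3,3 for degrees 0…4.
(1 + t^3 + t^6) has coefficients 1,0,0,1,0,0,1,0,0,0,0 for degrees 0…10.
Multiplying by (1 + t + t^2 + t^3) gives running coefficients 1,1,1,2,1,1,2,1,1,1,0 for degrees 0…10.
Finally multiplying by (1 + t^3 + t^6), the product of all factors after the first has coefficients 1,1,1,3,2,2,5,3,3,5,2 for degrees 0…10.
[t^10] = 1·2 − 2·5 + 3·3 + 3·5 = 16.

16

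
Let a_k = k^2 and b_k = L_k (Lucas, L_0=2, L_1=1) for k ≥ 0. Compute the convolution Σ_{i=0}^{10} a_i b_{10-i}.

2009

Write out a_i and b_{10-i} for i = 0,…,10 and sum the products.
Σ = 0·123 + 1·76 + 4·47 + 9·29 + 16·18 + 25·11 + 36·7 + 49·4 + 64·3 + 81·1 + 100·2 = 2009.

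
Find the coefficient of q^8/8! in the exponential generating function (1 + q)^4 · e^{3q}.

784161

The EGF product rule gives c_8 = Σ_{k_1+k_2=8} C(8; k_1,k_2) · ∏ g_i(k_i), where (1+q)^4 gives the falling factorial (4)_k; e^{3q} gives (3)^k.
g_1(k) for k = 0…8: 1, 4, 12, 24, 24, 0, 0, 0, 0.
g_2(k) for k = 0…8: 1, 3, 9, 27, 81, 243, 729, 2187, 6561.
c_8 = Σ_k C(8,k)·g_1(k)·g_2(8−k) = 1·1·6561 + 8·4·2187 + 28·12·729 + 56·24·243 + 70·24·81 = 6561 + 69984 + 244944 + 326592 + 136080 = 784161.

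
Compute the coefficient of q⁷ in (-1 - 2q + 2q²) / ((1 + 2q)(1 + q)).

-125

The denominator gives the recurrence a_n = −3a_(n−1) − 2a_(n−2) for n ≥ 3; the numerator fixes a_0 = -1, a_1 = 1, a_2 = 1.
Iterating: -1, 1, 1, -5, 13, -29, 61, -125, so a_7 = -125.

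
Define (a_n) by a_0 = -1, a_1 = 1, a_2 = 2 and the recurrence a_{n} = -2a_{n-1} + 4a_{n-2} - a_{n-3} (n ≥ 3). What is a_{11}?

-12968

The ordinary generating function has denominator 1 + 2y - 4y^2 + y^3.
Iterating the recurrence: a_0,…,a_{11} = -1, 1, 2, 1, 5, -8, 35, -107, 362, -1187, 3929, -12968.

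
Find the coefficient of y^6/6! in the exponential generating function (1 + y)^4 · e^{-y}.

37

The EGF product rule gives c_6 = Σ_{k_1+k_2=6} C(6; k_1,k_2) · ∏ g_i(k_i), where (1+y)^4 gives the falling factorial (4)_k; e^{-y} gives (-1)^k.
g_1(k) for k = 0…6: 1, 4, 12, 24, 24, 0, 0.
g_2(k) for k = 0…6: 1, -1, 1, -1, 1, -1, 1.
c_6 = Σ_k C(6,k)·g_1(k)·g_2(6−k) = 1·1·1 + 6·4·(-1) + 15·12·1 + 20·24·(-1) + 15·24·1 = 1 − 24 + 180 − 480 + 360 = 37.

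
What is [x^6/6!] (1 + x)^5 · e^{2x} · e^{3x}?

495475

The EGF product rule gives c_6 = Σ_{k_1+k_2+k_3=6} C(6; k_1,k_2,k_3) · ∏ g_i(k_i), where (1+x)^5 gives the falling factorial (5)_k; e^{2x} gives (2)^k; e^{3x} gives (3)^k.
g_1(k) for k = 0…6: 1, 5, 20, 60, 120, 120, 0.
g_2(k) for k = 0…6: 1, 2, 4, 8, 16, 32, 64.
g_3(k) for k = 0…6: 1, 3, 9, 27, 81, 243, 729.
First combine the last two factors: h(k) = Σ_j C(k,j)·g_2(j)·g_3(k−j) for k = 0…6: 1, 5, 25, 125, 625, 3125, 15625.
c_6 = Σ_k C(6,k)·g_1(k)·h(6−k) = 1·1·15625 + 6·5·3125 + 15·20·625 + 20·60·125 + 15·120·25 + 6·120·5 = 15625 + 93750 + 187500 + 150000 + 45000 + 3600 = 495475.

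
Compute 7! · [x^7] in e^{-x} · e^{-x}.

The EGF product rule gives c_7 = Σ_{k_1+k_2=7} C(7; k_1,k_2) · ∏ g_i(k_i), where e^{-x} gives (-1)^k; e^{-x} gives (-1)^k.
g_1(k) for k = 0…7: 1, -1, 1, -1, 1, -1, 1, -1.
g_2(k) for k = 0…7: 1, -1, 1, -1, 1, -1, 1, -1.
c_7 = Σ_k C(7,k)·g_1(k)·g_2(7−k) = 1·1·(-1) + 7·(-1)·1 + 21·1·(-1) + 35·(-1)·1 + 35·1·(-1) + 21·(-1)·1 + 7·1·(-1) + 1·(-1)·1 = −1 − 7 − 21 − 35 − 35 − 21 − 7 − 1 = -128.

-128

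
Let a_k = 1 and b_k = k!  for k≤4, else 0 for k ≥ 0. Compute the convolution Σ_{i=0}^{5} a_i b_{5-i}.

Write out a_i and b_{5-i} for i = 0,…,5 and sum the products.
Σ = 1·0 + 1·24 + 1·6 + 1·2 + 1·1 + 1·1 = 34.

34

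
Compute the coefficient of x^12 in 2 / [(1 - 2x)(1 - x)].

16382

Partial fractions give a closed form: a_n = (4)·2^n + (-2)·1^n.
At n = 12: a_12 = 16382.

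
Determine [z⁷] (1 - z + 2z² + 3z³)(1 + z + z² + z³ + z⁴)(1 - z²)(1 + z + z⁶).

-1

(1 - z + 2z² + 3z³) has coefficients 1,-1,2,3 for degrees 0…3.
(1 + z + z² + z³ + z⁴) has coefficients 1,1,1,1,1,0,0,0 for degrees 0…7.
Multiplying by (1 - z²) gives running coefficients 1,1,0,0,0,-1,-1,0 for degrees 0…7.
Finally multiplying by (1 + z + z⁶), the product of all factors after the first has coefficients 1,2,1,0,0,-1,-1,0 for degrees 0…7.
[z⁷] = 1·0 − 1·(-1) + 2·(-1) + 3·0 = -1.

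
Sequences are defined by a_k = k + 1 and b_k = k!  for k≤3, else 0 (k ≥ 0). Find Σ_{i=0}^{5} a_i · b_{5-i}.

37

Write out a_i and b_{5-i} for i = 0,…,5 and sum the products.
Σ = 1·0 + 2·0 + 3·6 + 4·2 + 5·1 + 6·1 = 37.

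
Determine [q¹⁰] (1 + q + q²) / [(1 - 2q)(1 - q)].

The denominator gives the recurrence a_n = 3a_(n−1) − 2a_(n−2) for n ≥ 3; the numerator fixes a_0 = 1, a_1 = 4, a_2 = 11.
Iterating: 1, 4, 11, 25, 53, 109, 221, 445, 893, 1789, 3581, so a_10 = 3581.

3581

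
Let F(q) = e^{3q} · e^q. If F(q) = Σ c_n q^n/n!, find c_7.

16384

The EGF product rule gives c_7 = Σ_{k_1+k_2=7} C(7; k_1,k_2) · ∏ g_i(k_i), where e^{3q} gives (3)^k; e^q gives (1)^k.
g_1(k) for k = 0…7: 1, 3, 9, 27, 81, 243, 729, 2187.
g_2(k) for k = 0…7: 1, 1, 1, 1, 1, 1, 1, 1.
c_7 = Σ_k C(7,k)·g_1(k)·g_2(7−k) = 1·1·1 + 7·3·1 + 21·9·1 + 35·27·1 + 35·81·1 + 21·243·1 + 7·729·1 + 1·2187·1 = 1 + 21 + 189 + 945 + 2835 + 5103 + 5103 + 2187 = 16384.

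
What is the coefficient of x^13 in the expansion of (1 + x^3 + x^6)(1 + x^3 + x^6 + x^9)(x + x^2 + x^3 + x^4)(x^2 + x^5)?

(1 + x^3 + x^6) has coefficients 1,0,0,1,0,0,1 for degrees 0…6.
(1 + x^3 + x^6 + x^9) has coefficients 1,0,0,1,0,0,1,0,0,1,0,0,0,0 for degrees 0…13.
Multiplying by (x + x^2 + x^3 + x^4) gives running coefficients 0,1,1,1,2,1,1,2,1,1,2,1,1,1 for degrees 0…13.
Finally multiplying by (x^2 + x^5), the product of all factors after the first has coefficients 0,0,0,1,1,1,3,2,2,4,2,2,4,2 for degrees 0…13.
[x^13] = 1·2 + 1·2 + 1·2 = 6.

6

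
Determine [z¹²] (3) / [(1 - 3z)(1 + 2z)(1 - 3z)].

12820323

The denominator gives the recurrence a_n = 4a_(n−1) + 3a_(n−2) − 18a_(n−3) for n ≥ 3; the numerator fixes a_0 = 3, a_1 = 12, a_2 = 57.
Iterating: 3, 12, 57, 210, 795, 2784, 9741, 33006, 111135, 368220, 1212177, 3952938, 12820323, so a_12 = 12820323.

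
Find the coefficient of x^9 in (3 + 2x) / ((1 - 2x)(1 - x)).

4091

The denominator gives the recurrence a_n = 3a_(n−1) − 2a_(n−2) for n ≥ 3; the numerator fixes a_0 = 3, a_1 = 11, a_2 = 27.
Iterating: 3, 11, 27, 59, 123, 251, 507, 1019, 2043, 4091, so a_9 = 4091.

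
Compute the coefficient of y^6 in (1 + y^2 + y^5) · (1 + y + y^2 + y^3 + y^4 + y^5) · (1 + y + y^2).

(1 + y^2 + y^5) has coefficients 1,0,1,0,0,1 for degrees 0…5.
(1 + y + y^2 + y^3 + y^4 + y^5) has coefficients 1,1,1,1,1,1,0 for degrees 0…6.
Finally multiplying by (1 + y + y^2), the product of all factors after the first has coefficients 1,2,3,3,3,3,2 for degrees 0…6.
[y^6] = 1·2 + 1·3 + 1·2 = 7.

7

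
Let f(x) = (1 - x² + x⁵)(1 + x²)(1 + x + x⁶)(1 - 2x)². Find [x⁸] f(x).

(1 - x² + x⁵) has coefficients 1,0,-1,0,0,1 for degrees 0…5.
(1 + x²) has coefficients 1,0,1,0,0,0,0,0,0 for degrees 0…8.
Multiplying by (1 + x + x⁶) gives running coefficients 1,1,1,1,0,0,1,0,1 for degrees 0…8.
Finally multiplying by (1 - 2x)², the product of all factors after the first has coefficients 1,-3,1,1,0,4,1,-4,5 for degrees 0…8.
[x⁸] = 1·5 − 1·1 + 1·1 = 5.

5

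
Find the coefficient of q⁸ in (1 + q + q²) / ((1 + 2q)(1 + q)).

383

The denominator gives the recurrence a_n = −3a_(n−1) − 2a_(n−2) for n ≥ 3; the numerator fixes a_0 = 1, a_1 = -2, a_2 = 5.
Iterating: 1, -2, 5, -11, 23, -47, 95, -191, 383, so a_8 = 383.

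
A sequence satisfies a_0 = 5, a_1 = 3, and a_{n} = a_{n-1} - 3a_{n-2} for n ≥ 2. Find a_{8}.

-300

The ordinary generating function has denominator 1 - x + 3x^2.
Iterating the recurrence: a_0,…,a_{8} = 5, 3, -12, -21, 15, 78, 33, -201, -300.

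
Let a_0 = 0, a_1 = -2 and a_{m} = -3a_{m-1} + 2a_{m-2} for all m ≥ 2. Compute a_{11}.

-567334

The ordinary generating function has denominator 1 + 3y - 2y^2.
Iterating the recurrence: a_0,…,a_{11} = 0, -2, 6, -22, 78, -278, 990, -3526, 12558, -44726, 159294, -567334.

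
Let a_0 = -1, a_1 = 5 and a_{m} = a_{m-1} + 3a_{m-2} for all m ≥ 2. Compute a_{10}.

The ordinary generating function has denominator 1 - x - 3x^2.
Iterating the recurrence: a_0,…,a_{10} = -1, 5, 2, 17, 23, 74, 143, 365, 794, 1889, 4271.

4271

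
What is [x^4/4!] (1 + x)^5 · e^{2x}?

The EGF product rule gives c_4 = Σ_{k_1+k_2=4} C(4; k_1,k_2) · ∏ g_i(k_i), where (1+x)^5 gives the falling factorial (5)_k; e^{2x} gives (2)^k.
g_1(k) for k = 0…4: 1, 5, 20, 60, 120.
g_2(k) for k = 0…4: 1, 2, 4, 8, 16.
c_4 = Σ_k C(4,k)·g_1(k)·g_2(4−k) = 1·1·16 + 4·5·8 + 6·20·4 + 4·60·2 + 1·120·1 = 16 + 160 + 480 + 480 + 120 = 1256.

1256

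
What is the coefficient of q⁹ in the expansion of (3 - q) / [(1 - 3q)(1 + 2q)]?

30776

Partial fractions give a closed form: a_n = (8/5)·3^n + (7/5)·(-2)^n.
At n = 9: a_9 = 30776.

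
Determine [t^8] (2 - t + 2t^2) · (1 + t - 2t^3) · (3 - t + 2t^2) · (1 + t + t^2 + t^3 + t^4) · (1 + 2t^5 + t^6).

(2 - t + 2t^2) has coefficients 2,-1,2 for degrees 0…2.
(1 + t - 2t^3) has coefficients 1,1,0,-2,0,0,0,0,0 for degrees 0…8.
Multiplying by (3 - t + 2t^2) gives running coefficients 3,2,1,-4,2,-4,0,0,0 for degrees 0…8.
Multiplying by (1 + t + t^2 + t^3 + t^4) gives running coefficients 3,5,6,2,4,-3,-5,-6,-2 for degrees 0…8.
Finally multiplying by (1 + 2t^5 + t^6), the product of all factors after the first has coefficients 3,5,6,2,4,3,8,11,8 for degrees 0…8.
[t^8] = 2·8 − 1·11 + 2·8 = 21.

21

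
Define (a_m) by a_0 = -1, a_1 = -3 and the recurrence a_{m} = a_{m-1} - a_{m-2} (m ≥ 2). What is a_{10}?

The ordinary generating function has denominator 1 - x + x^2.
Iterating the recurrence: a_0,…,a_{10} = -1, -3, -2, 1, 3, 2, -1, -3, -2, 1, 3.

3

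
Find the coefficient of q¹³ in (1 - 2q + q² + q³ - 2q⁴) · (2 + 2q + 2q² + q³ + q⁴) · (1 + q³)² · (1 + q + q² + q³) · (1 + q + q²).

(1 - 2q + q² + q³ - 2q⁴) has coefficients 1,-2,1,1,-2 for degrees 0…4.
(2 + 2q + 2q² + q³ + q⁴) has coefficients 2,2,2,1,1,0,0,0,0,0,0,0,0,0 for degrees 0…13.
Multiplying by (1 + q³)² gives running coefficients 2,2,2,5,5,4,4,4,2,1,1,0,0,0 for degrees 0…13.
Multiplying by (1 + q + q² + q³) gives running coefficients 2,4,6,11,14,16,18,17,14,11,8,4,2,1 for degrees 0…13.
Finally multiplying by (1 + q + q²), the product of all factors after the first has coefficients 2,6,12,21,31,41,48,51,49,42,33,23,14,7 for degrees 0…13.
[q¹³] = 1·7 − 2·14 + 1·23 + 1·33 − 2·42 = -49.

-49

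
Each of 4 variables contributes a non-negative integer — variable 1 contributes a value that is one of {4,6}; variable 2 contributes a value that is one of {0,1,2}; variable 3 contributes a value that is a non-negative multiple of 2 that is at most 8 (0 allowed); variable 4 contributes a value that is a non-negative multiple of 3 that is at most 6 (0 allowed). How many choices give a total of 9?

5

The generating function for the choices is (y⁴ + y⁶)·(1 + y + y²)·(1 + y² + y⁴ + y⁶ + y⁸)·(1 + y³ + y⁶); the count is [y⁹].
(y⁴ + y⁶) has coefficients 0,0,0,0,1,0,1 for degrees 0…6.
(1 + y + y²) has coefficients 1,1,1,0,0,0,0,0,0,0 for degrees 0…9.
Multiplying by (1 + y² + y⁴ + y⁶ + y⁸) gives running coefficients 1,1,2,1,2,1,2,1,2,1 for degrees 0…9.
Finally multiplying by (1 + y³ + y⁶), the product of all factors after the first has coefficients 1,1,2,2,3,3,4,4,5,4 for degrees 0…9.
[y⁹] = 1·3 + 1·2 = 5.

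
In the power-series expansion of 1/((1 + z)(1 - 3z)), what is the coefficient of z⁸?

4921

Partial fractions give a closed form: a_n = (1/4)·(-1)^n + (3/4)·3^n.
At n = 8: a_8 = 4921.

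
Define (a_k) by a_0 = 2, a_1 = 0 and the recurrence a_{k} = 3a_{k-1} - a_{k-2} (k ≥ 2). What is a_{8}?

The ordinary generating function has denominator 1 - 3q + q^2.
Iterating the recurrence: a_0,…,a_{8} = 2, 0, -2, -6, -16, -42, -110, -288, -754.

-754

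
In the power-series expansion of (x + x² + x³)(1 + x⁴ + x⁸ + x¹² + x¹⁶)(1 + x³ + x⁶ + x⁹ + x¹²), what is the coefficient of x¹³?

(x + x² + x³) has coefficients 0,1,1,1 for degrees 0…3.
(1 + x⁴ + x⁸ + x¹² + x¹⁶) has coefficients 1,0,0,0,1,0,0,0,1,0,0,0,1,0 for degrees 0…13.
Finally multiplying by (1 + x³ + x⁶ + x⁹ + x¹²), the product of all factors after the first has coefficients 1,0,0,1,1,0,1,1,1,1,1,1,2,1 for degrees 0…13.
[x¹³] = 1·2 + 1·1 + 1·1 = 4.

4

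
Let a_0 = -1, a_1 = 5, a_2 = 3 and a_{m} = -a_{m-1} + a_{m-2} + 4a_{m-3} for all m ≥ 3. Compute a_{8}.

The ordinary generating function has denominator 1 + x - x^2 - 4x^3.
Iterating the recurrence: a_0,…,a_{8} = -1, 5, 3, -2, 25, -15, 32, 53, -81.

-81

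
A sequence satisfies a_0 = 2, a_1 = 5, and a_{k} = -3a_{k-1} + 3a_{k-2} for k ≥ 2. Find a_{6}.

-2214

The ordinary generating function has denominator 1 + 3y - 3y^2.
Iterating the recurrence: a_0,…,a_{6} = 2, 5, -9, 42, -153, 585, -2214.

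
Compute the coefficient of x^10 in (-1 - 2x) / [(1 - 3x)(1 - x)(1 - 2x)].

-434677

Partial fractions give a closed form: a_n = (-15/2)·3^n + (-3/2)·1^n + (8)·2^n.
At n = 10: a_10 = -434677.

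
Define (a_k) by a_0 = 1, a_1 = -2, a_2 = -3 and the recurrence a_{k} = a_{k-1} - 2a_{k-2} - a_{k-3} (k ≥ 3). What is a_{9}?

39

The ordinary generating function has denominator 1 - x + 2x^2 + x^3.
Iterating the recurrence: a_0,…,a_{9} = 1, -2, -3, 0, 8, 11, -5, -35, -36, 39.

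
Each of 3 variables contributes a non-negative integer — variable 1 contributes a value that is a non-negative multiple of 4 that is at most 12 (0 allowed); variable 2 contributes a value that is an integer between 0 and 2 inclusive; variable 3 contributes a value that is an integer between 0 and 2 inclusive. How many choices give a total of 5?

The generating function for the choices is (1 + y⁴ + y⁸ + y¹²)·(1 + y + y²)·(1 + y + y²); the count is [y⁵].
(1 + y⁴ + y⁸ + y¹²) has coefficients 1,0,0,0,1,0 for degrees 0…5.
(1 + y + y²) has coefficients 1,1,1,0,0,0 for degrees 0…5.
Finally multiplying by (1 + y + y²), the product of all factors after the first has coefficients 1,2,3,2,1,0 for degrees 0…5.
[y⁵] = 1·0 + 1·2 = 2.

2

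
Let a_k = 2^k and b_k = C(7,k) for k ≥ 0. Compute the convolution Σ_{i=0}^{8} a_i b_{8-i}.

Write out a_i and b_{8-i} for i = 0,…,8 and sum the products.
Σ = 1·0 + 2·1 + 4·7 + 8·21 + 16·35 + 32·35 + 64·21 + 128·7 + 256·1 = 4374.

4374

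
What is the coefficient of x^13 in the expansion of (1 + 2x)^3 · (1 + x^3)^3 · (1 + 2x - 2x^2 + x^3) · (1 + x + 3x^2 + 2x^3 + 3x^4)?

341

(1 + 2x)^3 has coefficients 1,6,12,8 for degrees 0…3.
(1 + x^3)^3 has coefficients 1,0,0,3,0,0,3,0,0,1,0,0,0,0 for degrees 0…13.
Multiplying by (1 + 2x - 2x^2 + x^3) gives running coefficients 1,2,-2,4,6,-6,6,6,-6,4,2,-2,1,0 for degrees 0…13.
Finally multiplying by (1 + x + 3x^2 + 2x^3 + 3x^4), the product of all factors after the first has coefficients 1,3,3,10,11,14,20,18,24,10,18,18,-5,11 for degrees 0…13.
[x^13] = 1·11 + 6·(-5) + 12·18 + 8·18 = 341.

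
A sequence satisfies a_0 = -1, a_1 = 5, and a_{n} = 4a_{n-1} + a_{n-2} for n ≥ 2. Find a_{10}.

1981891

The ordinary generating function has denominator 1 - 4y - y^2.
Iterating the recurrence: a_0,…,a_{10} = -1, 5, 19, 81, 343, 1453, 6155, 26073, 110447, 467861, 1981891.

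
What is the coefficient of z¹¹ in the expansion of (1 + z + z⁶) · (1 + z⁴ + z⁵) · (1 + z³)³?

7

(1 + z + z⁶) has coefficients 1,1,0,0,0,0,1 for degrees 0…6.
(1 + z⁴ + z⁵) has coefficients 1,0,0,0,1,1,0,0,0,0,0,0 for degrees 0…11.
Finally multiplying by (1 + z³)³, the product of all factors after the first has coefficients 1,0,0,3,1,1,3,3,3,1,3,3 for degrees 0…11.
[z¹¹] = 1·3 + 1·3 + 1·1 = 7.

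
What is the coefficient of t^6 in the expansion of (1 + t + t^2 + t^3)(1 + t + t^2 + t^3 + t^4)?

2

(1 + t + t^2 + t^3) has coefficients 1,1,1,1 for degrees 0…3.
(1 + t + t^2 + t^3 + t^4) has coefficients 1,1,1,1,1,0,0 for degrees 0…6.
[t^6] = 1·0 + 1·0 + 1·1 + 1·1 = 2.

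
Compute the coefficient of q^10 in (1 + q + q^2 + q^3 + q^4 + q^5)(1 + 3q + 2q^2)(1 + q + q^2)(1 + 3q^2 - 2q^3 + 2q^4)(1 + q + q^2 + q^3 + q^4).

254

(1 + q + q^2 + q^3 + q^4 + q^5) has coefficients 1,1,1,1,1,1 for degrees 0…5.
(1 + 3q + 2q^2) has coefficients 1,3,2,0,0,0,0,0,0,0,0 for degrees 0…10.
Multiplying by (1 + q + q^2) gives running coefficients 1,4,6,5,2,0,0,0,0,0,0 for degrees 0…10.
Multiplying by (1 + 3q^2 - 2q^3 + 2q^4) gives running coefficients 1,4,9,15,14,11,8,6,4,0,0 for degrees 0…10.
Finally multiplying by (1 + q + q^2 + q^3 + q^4), the product of all factors after the first has coefficients 1,5,14,29,43,53,57,54,43,29,18 for degrees 0…10.
[q^10] = 1·18 + 1·29 + 1·43 + 1·54 + 1·57 + 1·53 = 254.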